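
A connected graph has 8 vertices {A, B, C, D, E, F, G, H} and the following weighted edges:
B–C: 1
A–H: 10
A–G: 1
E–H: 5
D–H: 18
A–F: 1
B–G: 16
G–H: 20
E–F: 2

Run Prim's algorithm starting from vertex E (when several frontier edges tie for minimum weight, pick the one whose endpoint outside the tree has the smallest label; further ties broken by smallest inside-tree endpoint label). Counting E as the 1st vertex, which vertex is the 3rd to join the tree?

Grow the tree from E using Prim:
Step 1: frontier [E–F 2, E–H 5] → take E–F (2); add F.
Step 2: frontier [E–H 5, A–F 1] → take A–F (1); add A.
Step 3: frontier [A–G 1, A–H 10, E–H 5] → take A–G (1); add G.
Step 4: frontier [A–H 10, E–H 5, B–G 16, G–H 20] → take E–H (5); add H.
Step 5: frontier [B–G 16, D–H 18] → take B–G (16); add B.
Step 6: frontier [B–C 1, D–H 18] → take B–C (1); add C.
Step 7: frontier [D–H 18] → take D–H (18); add D.
Vertex order: E, F, A, G, H, B, C, D. The 3rd vertex is A.

A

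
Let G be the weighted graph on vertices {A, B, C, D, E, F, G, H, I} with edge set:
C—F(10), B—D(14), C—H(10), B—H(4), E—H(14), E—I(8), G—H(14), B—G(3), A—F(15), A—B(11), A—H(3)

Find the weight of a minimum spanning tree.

Kruskal's algorithm — process edges by increasing weight (ties by edge label):
A—H (3): add — endpoints in different components.
B—G (3): add — endpoints in different components.
B—H (4): add — endpoints in different components.
E—I (8): add — endpoints in different components.
C—F (10): add — endpoints in different components.
C—H (10): add — endpoints in different components.
A—B (11): skip — A and B already connected.
B—D (14): add — endpoints in different components.
E—H (14): add — endpoints in different components.
MST edges: A—H, B—G, B—H, E—I, C—F, C—H, B—D, E—H; total weight 3+3+4+8+10+10+14+14 = 66.

66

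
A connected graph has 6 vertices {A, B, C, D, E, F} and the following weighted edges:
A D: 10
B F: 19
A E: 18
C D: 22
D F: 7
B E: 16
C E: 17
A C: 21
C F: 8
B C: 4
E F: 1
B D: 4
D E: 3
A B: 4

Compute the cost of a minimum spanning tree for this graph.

Prim's algorithm from A:
Step 1: frontier [A B 4, A D 10, A E 18, A C 21] → take A B (4); add B.
Step 2: frontier [A D 10, A E 18, A C 21, B C 4, B D 4, B E 16, B F 19] → take B C (4); add C.
Step 3: frontier [A D 10, A E 18, B D 4, B E 16, B F 19, C F 8, C E 17, C D 22] → take B D (4); add D.
Step 4: frontier [A E 18, B E 16, B F 19, C F 8, C E 17, D E 3, D F 7] → take D E (3); add E.
Step 5: frontier [B F 19, C F 8, D F 7, E F 1] → take E F (1); add F.
MST edges: A B, B C, B D, D E, E F; total weight 4+4+4+3+1 = 16.

16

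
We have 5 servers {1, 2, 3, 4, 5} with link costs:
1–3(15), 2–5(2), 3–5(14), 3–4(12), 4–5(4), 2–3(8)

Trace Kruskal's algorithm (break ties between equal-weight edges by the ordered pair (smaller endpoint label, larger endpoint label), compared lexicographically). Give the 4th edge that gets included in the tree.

1-3

Kruskal's algorithm — process edges by increasing weight (ties by edge label):
2–5 (2): add — endpoints in different components.
4–5 (4): add — endpoints in different components.
2–3 (8): add — endpoints in different components.
3–4 (12): skip — 3 and 4 already connected.
3–5 (14): skip — 3 and 5 already connected.
1–3 (15): add — endpoints in different components.
The 4th edge added is 1–3.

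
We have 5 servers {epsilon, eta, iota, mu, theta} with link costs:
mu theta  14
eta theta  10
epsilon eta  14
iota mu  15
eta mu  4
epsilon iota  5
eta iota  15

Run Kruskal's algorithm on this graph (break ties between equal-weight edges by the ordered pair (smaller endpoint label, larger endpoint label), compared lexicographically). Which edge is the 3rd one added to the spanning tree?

Kruskal's algorithm — process edges by increasing weight (ties by edge label):
eta mu (4): add. Components now {iota} {eta,mu} {epsilon} {theta}
epsilon iota (5): add. Components now {epsilon,iota} {eta,mu} {theta}
eta theta (10): add. Components now {epsilon,iota} {eta,mu,theta}
epsilon eta (14): add. Components now {epsilon,eta,iota,mu,theta}
The 3rd edge added is eta theta.

eta-theta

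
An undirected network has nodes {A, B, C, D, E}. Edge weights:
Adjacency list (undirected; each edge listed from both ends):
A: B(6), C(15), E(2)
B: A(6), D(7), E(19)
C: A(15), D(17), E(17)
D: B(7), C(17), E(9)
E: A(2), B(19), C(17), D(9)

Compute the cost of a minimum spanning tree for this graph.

30

Kruskal: consider edges lightest-first.
A-E (2): add — endpoints in different components.
A-B (6): add — endpoints in different components.
B-D (7): add — endpoints in different components.
D-E (9): skip — D and E already connected.
A-C (15): add — endpoints in different components.
MST edges: A-E, A-B, B-D, A-C; total weight 2+6+7+15 = 30.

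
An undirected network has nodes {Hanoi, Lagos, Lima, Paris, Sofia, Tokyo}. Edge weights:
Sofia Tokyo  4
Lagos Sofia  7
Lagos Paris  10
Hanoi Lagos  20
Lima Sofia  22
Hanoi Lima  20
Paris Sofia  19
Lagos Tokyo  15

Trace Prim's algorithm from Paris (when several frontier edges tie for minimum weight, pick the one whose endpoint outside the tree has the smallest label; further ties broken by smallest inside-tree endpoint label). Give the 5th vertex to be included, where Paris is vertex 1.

Hanoi

Prim's algorithm from Paris:
Step 1: frontier [Lagos Paris 10, Paris Sofia 19] → take Lagos Paris (10); add Lagos.
Step 2: frontier [Lagos Sofia 7, Lagos Tokyo 15, Hanoi Lagos 20, Paris Sofia 19] → take Lagos Sofia (7); add Sofia.
Step 3: frontier [Lagos Tokyo 15, Hanoi Lagos 20, Sofia Tokyo 4, Lima Sofia 22] → take Sofia Tokyo (4); add Tokyo.
Step 4: frontier [Hanoi Lagos 20, Lima Sofia 22] → take Hanoi Lagos (20); add Hanoi.
Step 5: frontier [Hanoi Lima 20, Lima Sofia 22] → take Hanoi Lima (20); add Lima.
Vertex order: Paris, Lagos, Sofia, Tokyo, Hanoi, Lima. The 5th vertex is Hanoi.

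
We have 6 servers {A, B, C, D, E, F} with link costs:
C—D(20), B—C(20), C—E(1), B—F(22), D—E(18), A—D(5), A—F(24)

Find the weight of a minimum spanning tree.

66

Kruskal's algorithm — process edges by increasing weight (ties by edge label):
C—E (1): add — endpoints in different components.
A—D (5): add — endpoints in different components.
D—E (18): add — endpoints in different components.
B—C (20): add — endpoints in different components.
C—D (20): skip — C and D already connected.
B—F (22): add — endpoints in different components.
MST edges: C—E, A—D, D—E, B—C, B—F; total weight 1+5+18+20+22 = 66.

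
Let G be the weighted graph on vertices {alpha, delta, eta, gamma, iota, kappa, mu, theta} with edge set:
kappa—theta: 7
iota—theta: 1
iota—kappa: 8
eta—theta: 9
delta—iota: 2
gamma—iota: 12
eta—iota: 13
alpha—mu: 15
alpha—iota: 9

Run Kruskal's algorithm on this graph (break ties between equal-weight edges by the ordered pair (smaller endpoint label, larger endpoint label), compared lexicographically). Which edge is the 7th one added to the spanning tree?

Kruskal's algorithm — process edges by increasing weight (ties by edge label):
iota—theta (1): add — endpoints in different components.
delta—iota (2): add — endpoints in different components.
kappa—theta (7): add — endpoints in different components.
iota—kappa (8): skip — iota and kappa already connected.
alpha—iota (9): add — endpoints in different components.
eta—theta (9): add — endpoints in different components.
gamma—iota (12): add — endpoints in different components.
eta—iota (13): skip — iota and eta already connected.
alpha—mu (15): add — endpoints in different components.
The 7th edge added is alpha—mu.

alpha-mu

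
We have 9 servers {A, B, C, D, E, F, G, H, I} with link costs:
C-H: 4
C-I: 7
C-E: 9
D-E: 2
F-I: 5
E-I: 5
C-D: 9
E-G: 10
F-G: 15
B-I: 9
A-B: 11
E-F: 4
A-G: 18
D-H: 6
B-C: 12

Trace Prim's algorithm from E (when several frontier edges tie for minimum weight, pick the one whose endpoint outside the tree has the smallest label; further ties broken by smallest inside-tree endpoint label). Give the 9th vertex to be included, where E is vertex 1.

A

Grow the tree from E using Prim:
Step 1: cheapest edge leaving the tree is D-E (2); add D.
Step 2: cheapest edge leaving the tree is E-F (4); add F.
Step 3: cheapest edge leaving the tree is E-I (5); add I.
Step 4: cheapest edge leaving the tree is D-H (6); add H.
Step 5: cheapest edge leaving the tree is C-H (4); add C.
Step 6: cheapest edge leaving the tree is B-I (9); add B.
Step 7: cheapest edge leaving the tree is E-G (10); add G.
Step 8: cheapest edge leaving the tree is A-B (11); add A.
Vertex order: E, D, F, I, H, C, B, G, A. The 9th vertex is A.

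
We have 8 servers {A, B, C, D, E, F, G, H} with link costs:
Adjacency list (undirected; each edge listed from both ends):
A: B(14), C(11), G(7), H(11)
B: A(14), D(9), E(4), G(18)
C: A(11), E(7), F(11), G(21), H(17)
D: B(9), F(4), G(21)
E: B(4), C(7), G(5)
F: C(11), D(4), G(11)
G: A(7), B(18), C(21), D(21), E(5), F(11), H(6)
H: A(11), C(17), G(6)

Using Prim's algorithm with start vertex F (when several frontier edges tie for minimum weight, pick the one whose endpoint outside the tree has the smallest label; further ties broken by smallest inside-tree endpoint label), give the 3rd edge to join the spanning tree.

Prim, starting at F.
Step 1: cheapest edge leaving the tree is D—F (4); add D.
Step 2: cheapest edge leaving the tree is B—D (9); add B.
Step 3: cheapest edge leaving the tree is B—E (4); add E.
Step 4: cheapest edge leaving the tree is E—G (5); add G.
Step 5: cheapest edge leaving the tree is G—H (6); add H.
Step 6: cheapest edge leaving the tree is A—G (7); add A.
Step 7: cheapest edge leaving the tree is C—E (7); add C.
The 3rd edge added is B—E.

B-E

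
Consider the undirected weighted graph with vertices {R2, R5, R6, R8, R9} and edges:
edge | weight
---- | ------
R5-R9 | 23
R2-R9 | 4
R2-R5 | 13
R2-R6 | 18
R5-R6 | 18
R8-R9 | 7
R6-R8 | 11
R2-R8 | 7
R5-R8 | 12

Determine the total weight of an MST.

34

Prim, starting at R6.
Step 1: frontier [R6-R8 11, R2-R6 18, R5-R6 18] → take R6-R8 (11); add R8.
Step 2: frontier [R2-R6 18, R5-R6 18, R2-R8 7, R8-R9 7, R5-R8 12] → take R2-R8 (7); add R2.
Step 3: frontier [R2-R9 4, R2-R5 13, R5-R6 18, R8-R9 7, R5-R8 12] → take R2-R9 (4); add R9.
Step 4: frontier [R2-R5 13, R5-R6 18, R5-R8 12, R5-R9 23] → take R5-R8 (12); add R5.
MST edges: R6-R8, R2-R8, R2-R9, R5-R8; total weight 11+7+4+12 = 34.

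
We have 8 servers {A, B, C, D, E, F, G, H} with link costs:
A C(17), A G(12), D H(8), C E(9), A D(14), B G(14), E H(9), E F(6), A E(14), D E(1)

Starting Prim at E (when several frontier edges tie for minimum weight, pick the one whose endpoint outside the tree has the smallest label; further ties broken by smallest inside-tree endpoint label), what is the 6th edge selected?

A-G

Grow the tree from E using Prim:
Step 1: cheapest edge leaving the tree is D E (1); add D.
Step 2: cheapest edge leaving the tree is E F (6); add F.
Step 3: cheapest edge leaving the tree is D H (8); add H.
Step 4: cheapest edge leaving the tree is C E (9); add C.
Step 5: cheapest edge leaving the tree is A D (14); add A.
Step 6: cheapest edge leaving the tree is A G (12); add G.
Step 7: cheapest edge leaving the tree is B G (14); add B.
The 6th edge added is A G.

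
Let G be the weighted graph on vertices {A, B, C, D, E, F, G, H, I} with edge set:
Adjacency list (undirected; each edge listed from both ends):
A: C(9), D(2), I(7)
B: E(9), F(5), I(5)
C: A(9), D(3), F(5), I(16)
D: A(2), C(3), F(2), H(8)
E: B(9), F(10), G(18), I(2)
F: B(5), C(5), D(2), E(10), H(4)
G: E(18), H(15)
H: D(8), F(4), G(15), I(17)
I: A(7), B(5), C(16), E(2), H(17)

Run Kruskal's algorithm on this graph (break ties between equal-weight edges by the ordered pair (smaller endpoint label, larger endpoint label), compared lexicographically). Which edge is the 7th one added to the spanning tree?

B-I

Kruskal: consider edges lightest-first.
A D (2): add — endpoints in different components.
D F (2): add — endpoints in different components.
E I (2): add — endpoints in different components.
C D (3): add — endpoints in different components.
F H (4): add — endpoints in different components.
B F (5): add — endpoints in different components.
B I (5): add — endpoints in different components.
C F (5): skip — C and F already connected.
A I (7): skip — A and I already connected.
D H (8): skip — D and H already connected.
A C (9): skip — A and C already connected.
B E (9): skip — B and E already connected.
E F (10): skip — E and F already connected.
G H (15): add — endpoints in different components.
The 7th edge added is B I.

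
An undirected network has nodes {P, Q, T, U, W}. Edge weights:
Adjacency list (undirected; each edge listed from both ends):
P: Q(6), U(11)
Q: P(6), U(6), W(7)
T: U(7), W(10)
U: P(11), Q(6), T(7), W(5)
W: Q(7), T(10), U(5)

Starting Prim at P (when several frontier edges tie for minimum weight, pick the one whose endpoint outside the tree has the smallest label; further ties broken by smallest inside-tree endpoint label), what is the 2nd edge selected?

Q-U

Grow the tree from P using Prim:
Step 1: frontier [P-Q 6, P-U 11] → take P-Q (6); add Q.
Step 2: frontier [P-U 11, Q-U 6, Q-W 7] → take Q-U (6); add U.
Step 3: frontier [Q-W 7, U-W 5, T-U 7] → take U-W (5); add W.
Step 4: frontier [T-U 7, T-W 10] → take T-U (7); add T.
The 2nd edge added is Q-U.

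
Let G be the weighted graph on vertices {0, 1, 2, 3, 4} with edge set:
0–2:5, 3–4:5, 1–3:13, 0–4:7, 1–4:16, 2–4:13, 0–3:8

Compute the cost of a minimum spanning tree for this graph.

Grow the tree from 1 using Prim:
Step 1: cheapest edge leaving the tree is 1–3 (13); add 3.
Step 2: cheapest edge leaving the tree is 3–4 (5); add 4.
Step 3: cheapest edge leaving the tree is 0–4 (7); add 0.
Step 4: cheapest edge leaving the tree is 0–2 (5); add 2.
MST edges: 1–3, 3–4, 0–4, 0–2; total weight 13+5+7+5 = 30.

30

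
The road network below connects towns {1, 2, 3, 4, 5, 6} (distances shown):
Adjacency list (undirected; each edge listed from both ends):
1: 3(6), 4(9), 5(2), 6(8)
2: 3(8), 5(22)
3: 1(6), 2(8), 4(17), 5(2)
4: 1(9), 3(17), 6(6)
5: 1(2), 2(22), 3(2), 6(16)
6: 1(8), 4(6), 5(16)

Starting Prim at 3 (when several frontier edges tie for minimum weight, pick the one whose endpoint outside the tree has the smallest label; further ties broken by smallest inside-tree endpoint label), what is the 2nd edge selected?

Prim, starting at 3.
Step 1: frontier [3-5 2, 1-3 6, 2-3 8, 3-4 17] → take 3-5 (2); add 5.
Step 2: frontier [1-3 6, 2-3 8, 3-4 17, 1-5 2, 5-6 16, 2-5 22] → take 1-5 (2); add 1.
Step 3: frontier [1-6 8, 1-4 9, 2-3 8, 3-4 17, 5-6 16, 2-5 22] → take 2-3 (8); add 2.
Step 4: frontier [1-6 8, 1-4 9, 3-4 17, 5-6 16] → take 1-6 (8); add 6.
Step 5: frontier [1-4 9, 3-4 17, 4-6 6] → take 4-6 (6); add 4.
The 2nd edge added is 1-5.

1-5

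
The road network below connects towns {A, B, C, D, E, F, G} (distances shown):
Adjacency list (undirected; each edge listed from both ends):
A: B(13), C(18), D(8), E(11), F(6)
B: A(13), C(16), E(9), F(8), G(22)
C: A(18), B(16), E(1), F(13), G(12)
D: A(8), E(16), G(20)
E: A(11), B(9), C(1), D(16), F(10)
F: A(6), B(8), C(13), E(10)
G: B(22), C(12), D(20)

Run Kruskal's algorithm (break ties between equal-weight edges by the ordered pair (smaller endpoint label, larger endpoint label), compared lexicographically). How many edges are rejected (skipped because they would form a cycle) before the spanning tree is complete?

Kruskal's algorithm — process edges by increasing weight (ties by edge label):
C-E (1): add — endpoints in different components.
A-F (6): add — endpoints in different components.
A-D (8): add — endpoints in different components.
B-F (8): add — endpoints in different components.
B-E (9): add — endpoints in different components.
E-F (10): skip — E and F already connected.
A-E (11): skip — A and E already connected.
C-G (12): add — endpoints in different components.
Edges rejected before the tree was complete: 2.

2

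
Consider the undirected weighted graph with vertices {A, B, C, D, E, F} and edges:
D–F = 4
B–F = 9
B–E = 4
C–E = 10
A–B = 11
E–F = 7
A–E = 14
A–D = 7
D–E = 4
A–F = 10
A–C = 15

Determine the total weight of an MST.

29

Grow the tree from A using Prim:
Step 1: cheapest edge leaving the tree is A–D (7); add D.
Step 2: cheapest edge leaving the tree is D–E (4); add E.
Step 3: cheapest edge leaving the tree is B–E (4); add B.
Step 4: cheapest edge leaving the tree is D–F (4); add F.
Step 5: cheapest edge leaving the tree is C–E (10); add C.
MST edges: A–D, D–E, B–E, D–F, C–E; total weight 7+4+4+4+10 = 29.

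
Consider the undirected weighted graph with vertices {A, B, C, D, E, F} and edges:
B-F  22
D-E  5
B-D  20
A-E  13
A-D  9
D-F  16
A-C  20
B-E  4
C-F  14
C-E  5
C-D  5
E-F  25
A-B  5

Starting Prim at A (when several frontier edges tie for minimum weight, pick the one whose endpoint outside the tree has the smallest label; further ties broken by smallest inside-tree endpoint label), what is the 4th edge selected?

Prim's algorithm from A:
Step 1: frontier [A-B 5, A-D 9, A-E 13, A-C 20] → take A-B (5); add B.
Step 2: frontier [A-D 9, A-E 13, A-C 20, B-E 4, B-D 20, B-F 22] → take B-E (4); add E.
Step 3: frontier [A-D 9, A-C 20, B-D 20, B-F 22, C-E 5, D-E 5, E-F 25] → take C-E (5); add C.
Step 4: frontier [A-D 9, B-D 20, B-F 22, C-D 5, C-F 14, D-E 5, E-F 25] → take C-D (5); add D.
Step 5: frontier [B-F 22, C-F 14, D-F 16, E-F 25] → take C-F (14); add F.
The 4th edge added is C-D.

C-D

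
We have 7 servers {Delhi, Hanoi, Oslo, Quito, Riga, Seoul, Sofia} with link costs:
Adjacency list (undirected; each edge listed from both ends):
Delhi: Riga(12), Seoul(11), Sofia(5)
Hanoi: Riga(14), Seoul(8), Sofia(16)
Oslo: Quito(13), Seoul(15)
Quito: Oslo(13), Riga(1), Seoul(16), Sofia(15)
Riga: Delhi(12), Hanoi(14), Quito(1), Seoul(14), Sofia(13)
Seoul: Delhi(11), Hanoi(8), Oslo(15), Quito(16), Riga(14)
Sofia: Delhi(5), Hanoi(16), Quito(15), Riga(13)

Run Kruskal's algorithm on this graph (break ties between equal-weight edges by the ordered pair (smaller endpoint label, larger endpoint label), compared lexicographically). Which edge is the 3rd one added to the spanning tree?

Hanoi-Seoul

Kruskal's algorithm — process edges by increasing weight (ties by edge label):
Quito—Riga (1): add. Components now {Sofia} {Seoul} {Quito,Riga} {Delhi} {Hanoi} {Oslo}
Delhi—Sofia (5): add. Components now {Delhi,Sofia} {Seoul} {Quito,Riga} {Hanoi} {Oslo}
Hanoi—Seoul (8): add. Components now {Delhi,Sofia} {Hanoi,Seoul} {Quito,Riga} {Oslo}
Delhi—Seoul (11): add. Components now {Delhi,Hanoi,Seoul,Sofia} {Quito,Riga} {Oslo}
Delhi—Riga (12): add. Components now {Delhi,Hanoi,Quito,Riga,Seoul,Sofia} {Oslo}
Oslo—Quito (13): add. Components now {Delhi,Hanoi,Oslo,Quito,Riga,Seoul,Sofia}
The 3rd edge added is Hanoi—Seoul.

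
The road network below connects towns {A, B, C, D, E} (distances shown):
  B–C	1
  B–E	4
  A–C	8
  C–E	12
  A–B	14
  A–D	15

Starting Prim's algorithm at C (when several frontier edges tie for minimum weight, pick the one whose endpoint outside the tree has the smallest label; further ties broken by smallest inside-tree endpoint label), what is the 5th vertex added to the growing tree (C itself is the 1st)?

Prim, starting at C.
Step 1: frontier [B–C 1, A–C 8, C–E 12] → take B–C (1); add B.
Step 2: frontier [B–E 4, A–B 14, A–C 8, C–E 12] → take B–E (4); add E.
Step 3: frontier [A–B 14, A–C 8] → take A–C (8); add A.
Step 4: frontier [A–D 15] → take A–D (15); add D.
Vertex order: C, B, E, A, D. The 5th vertex is D.

D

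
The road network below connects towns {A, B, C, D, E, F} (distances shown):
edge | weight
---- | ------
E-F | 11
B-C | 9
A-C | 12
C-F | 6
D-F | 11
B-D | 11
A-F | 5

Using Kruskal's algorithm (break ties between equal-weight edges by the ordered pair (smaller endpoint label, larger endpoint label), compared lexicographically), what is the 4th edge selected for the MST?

Kruskal: consider edges lightest-first.
A-F (5): add — endpoints in different components.
C-F (6): add — endpoints in different components.
B-C (9): add — endpoints in different components.
B-D (11): add — endpoints in different components.
D-F (11): skip — D and F already connected.
E-F (11): add — endpoints in different components.
The 4th edge added is B-D.

B-D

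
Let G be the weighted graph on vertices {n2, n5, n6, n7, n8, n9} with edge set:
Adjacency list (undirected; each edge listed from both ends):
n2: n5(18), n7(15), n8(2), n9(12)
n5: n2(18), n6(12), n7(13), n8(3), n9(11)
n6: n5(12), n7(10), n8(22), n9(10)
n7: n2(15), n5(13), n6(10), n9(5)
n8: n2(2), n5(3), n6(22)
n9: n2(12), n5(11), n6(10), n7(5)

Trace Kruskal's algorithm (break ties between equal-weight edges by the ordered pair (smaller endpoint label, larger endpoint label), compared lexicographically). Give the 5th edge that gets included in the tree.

n5-n9

Sort edges by weight, then run Kruskal:
n2–n8 (2): add. Components now {n2,n8} {n9} {n5} {n7} {n6}
n5–n8 (3): add. Components now {n2,n5,n8} {n9} {n7} {n6}
n7–n9 (5): add. Components now {n2,n5,n8} {n7,n9} {n6}
n6–n7 (10): add. Components now {n2,n5,n8} {n6,n7,n9}
n6–n9 (10): skip — n9 and n6 already connected.
n5–n9 (11): add. Components now {n2,n5,n6,n7,n8,n9}
The 5th edge added is n5–n9.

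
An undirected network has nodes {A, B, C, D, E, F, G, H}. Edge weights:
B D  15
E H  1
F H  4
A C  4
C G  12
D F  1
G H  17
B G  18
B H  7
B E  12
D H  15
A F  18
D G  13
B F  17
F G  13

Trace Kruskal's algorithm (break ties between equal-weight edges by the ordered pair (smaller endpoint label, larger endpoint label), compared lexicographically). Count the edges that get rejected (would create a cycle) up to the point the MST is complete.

1

Kruskal: consider edges lightest-first.
D F (1): add — endpoints in different components.
E H (1): add — endpoints in different components.
A C (4): add — endpoints in different components.
F H (4): add — endpoints in different components.
B H (7): add — endpoints in different components.
B E (12): skip — B and E already connected.
C G (12): add — endpoints in different components.
D G (13): add — endpoints in different components.
Edges rejected before the tree was complete: 1.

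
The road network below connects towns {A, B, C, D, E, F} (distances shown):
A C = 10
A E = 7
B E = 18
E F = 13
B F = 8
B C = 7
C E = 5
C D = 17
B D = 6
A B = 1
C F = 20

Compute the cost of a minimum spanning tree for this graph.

Kruskal: consider edges lightest-first.
A B (1): add — endpoints in different components.
C E (5): add — endpoints in different components.
B D (6): add — endpoints in different components.
A E (7): add — endpoints in different components.
B C (7): skip — B and C already connected.
B F (8): add — endpoints in different components.
MST edges: A B, C E, B D, A E, B F; total weight 1+5+6+7+8 = 27.

27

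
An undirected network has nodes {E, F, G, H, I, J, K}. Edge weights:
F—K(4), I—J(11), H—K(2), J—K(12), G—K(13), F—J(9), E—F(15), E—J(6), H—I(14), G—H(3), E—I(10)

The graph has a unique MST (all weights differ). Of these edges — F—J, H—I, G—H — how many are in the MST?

2

Kruskal: consider edges lightest-first.
H—K (2): add. Components now {E} {F} {G} {H,K} {I} {J}
G—H (3): add. Components now {E} {F} {G,H,K} {I} {J}
F—K (4): add. Components now {E} {F,G,H,K} {I} {J}
E—J (6): add. Components now {E,J} {F,G,H,K} {I}
F—J (9): add. Components now {E,F,G,H,J,K} {I}
E—I (10): add. Components now {E,F,G,H,I,J,K}
MST edge set: {H—K, G—H, F—K, E—J, F—J, E—I}.
Of the listed edges, {F—J, G—H} are in the MST → 2.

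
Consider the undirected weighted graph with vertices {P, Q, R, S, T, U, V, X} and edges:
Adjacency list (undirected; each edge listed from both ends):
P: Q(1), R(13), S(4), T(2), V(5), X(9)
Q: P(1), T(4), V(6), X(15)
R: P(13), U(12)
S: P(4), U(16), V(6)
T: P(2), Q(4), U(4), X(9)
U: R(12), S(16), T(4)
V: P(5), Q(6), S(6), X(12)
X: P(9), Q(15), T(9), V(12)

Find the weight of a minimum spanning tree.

Grow the tree from P using Prim:
Step 1: cheapest edge leaving the tree is P–Q (1); add Q.
Step 2: cheapest edge leaving the tree is P–T (2); add T.
Step 3: cheapest edge leaving the tree is P–S (4); add S.
Step 4: cheapest edge leaving the tree is T–U (4); add U.
Step 5: cheapest edge leaving the tree is P–V (5); add V.
Step 6: cheapest edge leaving the tree is P–X (9); add X.
Step 7: cheapest edge leaving the tree is R–U (12); add R.
MST edges: P–Q, P–T, P–S, T–U, P–V, P–X, R–U; total weight 1+2+4+4+5+9+12 = 37.

37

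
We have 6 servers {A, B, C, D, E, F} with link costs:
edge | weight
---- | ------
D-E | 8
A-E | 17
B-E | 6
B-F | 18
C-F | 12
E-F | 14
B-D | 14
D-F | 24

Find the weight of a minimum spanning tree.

57

Kruskal: consider edges lightest-first.
B-E (6): add — endpoints in different components.
D-E (8): add — endpoints in different components.
C-F (12): add — endpoints in different components.
B-D (14): skip — B and D already connected.
E-F (14): add — endpoints in different components.
A-E (17): add — endpoints in different components.
MST edges: B-E, D-E, C-F, E-F, A-E; total weight 6+8+12+14+17 = 57.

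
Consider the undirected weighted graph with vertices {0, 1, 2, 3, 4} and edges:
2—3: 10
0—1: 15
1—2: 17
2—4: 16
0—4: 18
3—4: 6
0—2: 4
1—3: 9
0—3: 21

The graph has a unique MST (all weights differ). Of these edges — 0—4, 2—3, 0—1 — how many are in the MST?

Kruskal: consider edges lightest-first.
0—2 (4): add — endpoints in different components.
3—4 (6): add — endpoints in different components.
1—3 (9): add — endpoints in different components.
2—3 (10): add — endpoints in different components.
MST edge set: {0—2, 3—4, 1—3, 2—3}.
Of the listed edges, {2—3} are in the MST → 1.

1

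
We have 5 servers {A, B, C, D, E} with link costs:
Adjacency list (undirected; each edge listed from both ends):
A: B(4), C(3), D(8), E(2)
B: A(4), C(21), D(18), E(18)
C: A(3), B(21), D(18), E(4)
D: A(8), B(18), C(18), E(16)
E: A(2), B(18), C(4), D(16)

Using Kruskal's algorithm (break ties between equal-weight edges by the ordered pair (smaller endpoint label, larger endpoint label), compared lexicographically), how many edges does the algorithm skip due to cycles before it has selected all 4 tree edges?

1

Kruskal: consider edges lightest-first.
A–E (2): add — endpoints in different components.
A–C (3): add — endpoints in different components.
A–B (4): add — endpoints in different components.
C–E (4): skip — C and E already connected.
A–D (8): add — endpoints in different components.
Edges rejected before the tree was complete: 1.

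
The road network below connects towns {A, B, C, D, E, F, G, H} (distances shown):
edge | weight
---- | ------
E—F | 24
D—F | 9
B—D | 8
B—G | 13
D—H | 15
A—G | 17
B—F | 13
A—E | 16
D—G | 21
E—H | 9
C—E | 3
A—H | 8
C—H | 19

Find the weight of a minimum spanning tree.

Kruskal's algorithm — process edges by increasing weight (ties by edge label):
C—E (3): add — endpoints in different components.
A—H (8): add — endpoints in different components.
B—D (8): add — endpoints in different components.
D—F (9): add — endpoints in different components.
E—H (9): add — endpoints in different components.
B—F (13): skip — B and F already connected.
B—G (13): add — endpoints in different components.
D—H (15): add — endpoints in different components.
MST edges: C—E, A—H, B—D, D—F, E—H, B—G, D—H; total weight 3+8+8+9+9+13+15 = 65.

65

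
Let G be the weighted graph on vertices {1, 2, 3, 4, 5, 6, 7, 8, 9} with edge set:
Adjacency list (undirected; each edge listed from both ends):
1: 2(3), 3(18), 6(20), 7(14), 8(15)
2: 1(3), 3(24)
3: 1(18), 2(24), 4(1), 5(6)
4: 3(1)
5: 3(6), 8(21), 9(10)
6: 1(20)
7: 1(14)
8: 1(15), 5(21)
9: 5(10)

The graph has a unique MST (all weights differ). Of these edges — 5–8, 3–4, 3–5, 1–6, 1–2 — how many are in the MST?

4

Kruskal: consider edges lightest-first.
3–4 (1): add — endpoints in different components.
1–2 (3): add — endpoints in different components.
3–5 (6): add — endpoints in different components.
5–9 (10): add — endpoints in different components.
1–7 (14): add — endpoints in different components.
1–8 (15): add — endpoints in different components.
1–3 (18): add — endpoints in different components.
1–6 (20): add — endpoints in different components.
MST edge set: {3–4, 1–2, 3–5, 5–9, 1–7, 1–8, 1–3, 1–6}.
Of the listed edges, {3–4, 3–5, 1–6, 1–2} are in the MST → 4.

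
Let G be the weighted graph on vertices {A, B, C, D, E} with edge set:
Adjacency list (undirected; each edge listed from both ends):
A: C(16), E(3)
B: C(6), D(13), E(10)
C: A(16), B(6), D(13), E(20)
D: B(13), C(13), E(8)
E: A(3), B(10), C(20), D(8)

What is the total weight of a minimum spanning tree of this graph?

Kruskal: consider edges lightest-first.
A-E (3): add. Components now {A,E} {B} {C} {D}
B-C (6): add. Components now {A,E} {B,C} {D}
D-E (8): add. Components now {A,D,E} {B,C}
B-E (10): add. Components now {A,B,C,D,E}
MST edges: A-E, B-C, D-E, B-E; total weight 3+6+8+10 = 27.

27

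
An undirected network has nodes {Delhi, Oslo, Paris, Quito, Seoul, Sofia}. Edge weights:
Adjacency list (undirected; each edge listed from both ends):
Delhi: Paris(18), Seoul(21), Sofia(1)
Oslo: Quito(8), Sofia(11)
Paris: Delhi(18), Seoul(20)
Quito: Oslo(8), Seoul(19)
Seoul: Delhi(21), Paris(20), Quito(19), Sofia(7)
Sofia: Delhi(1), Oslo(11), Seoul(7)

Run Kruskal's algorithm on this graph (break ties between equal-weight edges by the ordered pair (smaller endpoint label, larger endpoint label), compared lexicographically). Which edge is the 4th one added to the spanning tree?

Sort edges by weight, then run Kruskal:
Delhi Sofia (1): add. Components now {Delhi,Sofia} {Paris} {Quito} {Oslo} {Seoul}
Seoul Sofia (7): add. Components now {Delhi,Seoul,Sofia} {Paris} {Quito} {Oslo}
Oslo Quito (8): add. Components now {Delhi,Seoul,Sofia} {Paris} {Oslo,Quito}
Oslo Sofia (11): add. Components now {Delhi,Oslo,Quito,Seoul,Sofia} {Paris}
Delhi Paris (18): add. Components now {Delhi,Oslo,Paris,Quito,Seoul,Sofia}
The 4th edge added is Oslo Sofia.

Oslo-Sofia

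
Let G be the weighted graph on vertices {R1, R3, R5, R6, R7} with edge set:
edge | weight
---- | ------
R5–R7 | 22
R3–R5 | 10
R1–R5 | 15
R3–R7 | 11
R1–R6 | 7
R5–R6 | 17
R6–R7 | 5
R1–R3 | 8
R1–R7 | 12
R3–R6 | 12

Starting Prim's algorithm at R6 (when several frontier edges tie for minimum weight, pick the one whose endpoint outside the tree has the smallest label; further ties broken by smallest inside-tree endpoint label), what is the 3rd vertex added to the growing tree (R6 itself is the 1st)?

R1

Grow the tree from R6 using Prim:
Step 1: cheapest edge leaving the tree is R6–R7 (5); add R7.
Step 2: cheapest edge leaving the tree is R1–R6 (7); add R1.
Step 3: cheapest edge leaving the tree is R1–R3 (8); add R3.
Step 4: cheapest edge leaving the tree is R3–R5 (10); add R5.
Vertex order: R6, R7, R1, R3, R5. The 3rd vertex is R1.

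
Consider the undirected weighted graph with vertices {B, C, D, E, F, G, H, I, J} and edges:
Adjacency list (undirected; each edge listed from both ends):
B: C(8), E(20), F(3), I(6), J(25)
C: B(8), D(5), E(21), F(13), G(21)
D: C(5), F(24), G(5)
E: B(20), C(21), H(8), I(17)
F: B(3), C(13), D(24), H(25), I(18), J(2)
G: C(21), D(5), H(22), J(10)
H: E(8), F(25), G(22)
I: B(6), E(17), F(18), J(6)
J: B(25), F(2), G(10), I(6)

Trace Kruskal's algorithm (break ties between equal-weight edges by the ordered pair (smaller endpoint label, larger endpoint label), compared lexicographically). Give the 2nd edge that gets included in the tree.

B-F

Kruskal's algorithm — process edges by increasing weight (ties by edge label):
F-J (2): add — endpoints in different components.
B-F (3): add — endpoints in different components.
C-D (5): add — endpoints in different components.
D-G (5): add — endpoints in different components.
B-I (6): add — endpoints in different components.
I-J (6): skip — I and J already connected.
B-C (8): add — endpoints in different components.
E-H (8): add — endpoints in different components.
G-J (10): skip — G and J already connected.
C-F (13): skip — C and F already connected.
E-I (17): add — endpoints in different components.
The 2nd edge added is B-F.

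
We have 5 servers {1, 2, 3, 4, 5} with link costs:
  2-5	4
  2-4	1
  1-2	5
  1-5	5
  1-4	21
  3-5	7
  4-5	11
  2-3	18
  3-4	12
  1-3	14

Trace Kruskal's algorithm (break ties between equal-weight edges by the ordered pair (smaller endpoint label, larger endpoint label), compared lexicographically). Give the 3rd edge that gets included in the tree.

1-2

Kruskal: consider edges lightest-first.
2-4 (1): add — endpoints in different components.
2-5 (4): add — endpoints in different components.
1-2 (5): add — endpoints in different components.
1-5 (5): skip — 1 and 5 already connected.
3-5 (7): add — endpoints in different components.
The 3rd edge added is 1-2.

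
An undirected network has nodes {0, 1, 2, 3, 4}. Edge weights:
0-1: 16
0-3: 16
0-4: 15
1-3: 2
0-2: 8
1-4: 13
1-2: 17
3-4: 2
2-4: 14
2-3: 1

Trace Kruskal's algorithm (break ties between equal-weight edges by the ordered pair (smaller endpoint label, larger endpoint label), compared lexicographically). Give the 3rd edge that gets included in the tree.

Kruskal's algorithm — process edges by increasing weight (ties by edge label):
2-3 (1): add. Components now {0} {1} {2,3} {4}
1-3 (2): add. Components now {0} {1,2,3} {4}
3-4 (2): add. Components now {0} {1,2,3,4}
0-2 (8): add. Components now {0,1,2,3,4}
The 3rd edge added is 3-4.

3-4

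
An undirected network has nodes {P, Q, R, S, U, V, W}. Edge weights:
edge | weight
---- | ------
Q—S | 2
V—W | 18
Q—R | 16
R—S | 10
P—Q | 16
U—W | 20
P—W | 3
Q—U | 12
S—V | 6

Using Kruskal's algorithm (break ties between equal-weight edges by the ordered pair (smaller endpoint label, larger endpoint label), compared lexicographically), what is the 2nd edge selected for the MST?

Kruskal: consider edges lightest-first.
Q—S (2): add — endpoints in different components.
P—W (3): add — endpoints in different components.
S—V (6): add — endpoints in different components.
R—S (10): add — endpoints in different components.
Q—U (12): add — endpoints in different components.
P—Q (16): add — endpoints in different components.
The 2nd edge added is P—W.

P-W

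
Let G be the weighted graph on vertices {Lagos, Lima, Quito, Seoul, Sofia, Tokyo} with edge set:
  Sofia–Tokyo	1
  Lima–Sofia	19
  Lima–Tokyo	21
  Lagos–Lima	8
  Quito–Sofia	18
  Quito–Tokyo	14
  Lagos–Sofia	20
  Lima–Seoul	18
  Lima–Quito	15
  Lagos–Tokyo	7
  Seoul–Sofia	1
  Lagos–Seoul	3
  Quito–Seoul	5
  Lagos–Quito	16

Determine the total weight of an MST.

18

Kruskal's algorithm — process edges by increasing weight (ties by edge label):
Seoul–Sofia (1): add — endpoints in different components.
Sofia–Tokyo (1): add — endpoints in different components.
Lagos–Seoul (3): add — endpoints in different components.
Quito–Seoul (5): add — endpoints in different components.
Lagos–Tokyo (7): skip — Tokyo and Lagos already connected.
Lagos–Lima (8): add — endpoints in different components.
MST edges: Seoul–Sofia, Sofia–Tokyo, Lagos–Seoul, Quito–Seoul, Lagos–Lima; total weight 1+1+3+5+8 = 18.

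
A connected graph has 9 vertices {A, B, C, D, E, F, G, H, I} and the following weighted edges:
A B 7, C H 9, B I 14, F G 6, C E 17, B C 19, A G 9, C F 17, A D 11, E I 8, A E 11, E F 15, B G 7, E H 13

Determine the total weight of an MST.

72

Grow the tree from B using Prim:
Step 1: cheapest edge leaving the tree is A B (7); add A.
Step 2: cheapest edge leaving the tree is B G (7); add G.
Step 3: cheapest edge leaving the tree is F G (6); add F.
Step 4: cheapest edge leaving the tree is A D (11); add D.
Step 5: cheapest edge leaving the tree is A E (11); add E.
Step 6: cheapest edge leaving the tree is E I (8); add I.
Step 7: cheapest edge leaving the tree is E H (13); add H.
Step 8: cheapest edge leaving the tree is C H (9); add C.
MST edges: A B, B G, F G, A D, A E, E I, E H, C H; total weight 7+7+6+11+11+8+13+9 = 72.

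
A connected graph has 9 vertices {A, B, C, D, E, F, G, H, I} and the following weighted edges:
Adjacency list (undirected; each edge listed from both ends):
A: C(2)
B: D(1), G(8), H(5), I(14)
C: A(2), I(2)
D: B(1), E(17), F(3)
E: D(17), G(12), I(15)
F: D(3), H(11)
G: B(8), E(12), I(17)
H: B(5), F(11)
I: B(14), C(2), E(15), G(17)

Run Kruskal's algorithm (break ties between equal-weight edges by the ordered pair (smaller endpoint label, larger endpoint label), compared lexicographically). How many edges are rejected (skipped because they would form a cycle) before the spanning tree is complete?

1

Kruskal: consider edges lightest-first.
B–D (1): add — endpoints in different components.
A–C (2): add — endpoints in different components.
C–I (2): add — endpoints in different components.
D–F (3): add — endpoints in different components.
B–H (5): add — endpoints in different components.
B–G (8): add — endpoints in different components.
F–H (11): skip — F and H already connected.
E–G (12): add — endpoints in different components.
B–I (14): add — endpoints in different components.
Edges rejected before the tree was complete: 1.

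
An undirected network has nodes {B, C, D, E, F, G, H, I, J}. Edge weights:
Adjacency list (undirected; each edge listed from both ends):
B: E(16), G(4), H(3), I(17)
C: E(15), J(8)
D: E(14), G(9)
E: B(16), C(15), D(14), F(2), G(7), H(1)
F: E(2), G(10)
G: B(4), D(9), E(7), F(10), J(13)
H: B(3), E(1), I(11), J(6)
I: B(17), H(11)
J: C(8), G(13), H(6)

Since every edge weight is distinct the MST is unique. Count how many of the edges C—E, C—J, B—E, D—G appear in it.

2

Kruskal: consider edges lightest-first.
E—H (1): add — endpoints in different components.
E—F (2): add — endpoints in different components.
B—H (3): add — endpoints in different components.
B—G (4): add — endpoints in different components.
H—J (6): add — endpoints in different components.
E—G (7): skip — E and G already connected.
C—J (8): add — endpoints in different components.
D—G (9): add — endpoints in different components.
F—G (10): skip — F and G already connected.
H—I (11): add — endpoints in different components.
MST edge set: {E—H, E—F, B—H, B—G, H—J, C—J, D—G, H—I}.
Of the listed edges, {C—J, D—G} are in the MST → 2.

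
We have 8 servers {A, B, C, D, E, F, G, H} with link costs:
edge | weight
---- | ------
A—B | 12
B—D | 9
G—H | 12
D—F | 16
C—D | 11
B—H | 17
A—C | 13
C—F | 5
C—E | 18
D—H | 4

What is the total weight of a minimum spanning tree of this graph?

Prim, starting at F.
Step 1: cheapest edge leaving the tree is C—F (5); add C.
Step 2: cheapest edge leaving the tree is C—D (11); add D.
Step 3: cheapest edge leaving the tree is D—H (4); add H.
Step 4: cheapest edge leaving the tree is B—D (9); add B.
Step 5: cheapest edge leaving the tree is A—B (12); add A.
Step 6: cheapest edge leaving the tree is G—H (12); add G.
Step 7: cheapest edge leaving the tree is C—E (18); add E.
MST edges: C—F, C—D, D—H, B—D, A—B, G—H, C—E; total weight 5+11+4+9+12+12+18 = 71.

71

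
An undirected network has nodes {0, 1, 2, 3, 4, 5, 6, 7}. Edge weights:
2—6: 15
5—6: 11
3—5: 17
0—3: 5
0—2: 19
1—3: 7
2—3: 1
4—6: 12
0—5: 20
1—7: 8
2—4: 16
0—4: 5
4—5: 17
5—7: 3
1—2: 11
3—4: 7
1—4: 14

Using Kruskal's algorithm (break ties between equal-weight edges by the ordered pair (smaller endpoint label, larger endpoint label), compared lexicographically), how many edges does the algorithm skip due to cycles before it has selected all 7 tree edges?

2

Kruskal's algorithm — process edges by increasing weight (ties by edge label):
2—3 (1): add — endpoints in different components.
5—7 (3): add — endpoints in different components.
0—3 (5): add — endpoints in different components.
0—4 (5): add — endpoints in different components.
1—3 (7): add — endpoints in different components.
3—4 (7): skip — 3 and 4 already connected.
1—7 (8): add — endpoints in different components.
1—2 (11): skip — 1 and 2 already connected.
5—6 (11): add — endpoints in different components.
Edges rejected before the tree was complete: 2.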